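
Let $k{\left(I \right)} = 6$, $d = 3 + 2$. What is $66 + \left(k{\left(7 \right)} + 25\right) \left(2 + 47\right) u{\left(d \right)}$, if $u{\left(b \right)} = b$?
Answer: $7661$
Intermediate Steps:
$d = 5$
$66 + \left(k{\left(7 \right)} + 25\right) \left(2 + 47\right) u{\left(d \right)} = 66 + \left(6 + 25\right) \left(2 + 47\right) 5 = 66 + 31 \cdot 49 \cdot 5 = 66 + 1519 \cdot 5 = 66 + 7595 = 7661$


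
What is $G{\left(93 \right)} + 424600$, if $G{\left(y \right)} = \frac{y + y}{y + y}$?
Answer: $424601$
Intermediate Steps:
$G{\left(y \right)} = 1$ ($G{\left(y \right)} = \frac{2 y}{2 y} = 2 y \frac{1}{2 y} = 1$)
$G{\left(93 \right)} + 424600 = 1 + 424600 = 424601$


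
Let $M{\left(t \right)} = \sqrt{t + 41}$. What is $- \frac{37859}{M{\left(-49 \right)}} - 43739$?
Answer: $-43739 + \frac{37859 i \sqrt{2}}{4} \approx -43739.0 + 13385.0 i$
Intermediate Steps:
$M{\left(t \right)} = \sqrt{41 + t}$
$- \frac{37859}{M{\left(-49 \right)}} - 43739 = - \frac{37859}{\sqrt{41 - 49}} - 43739 = - \frac{37859}{\sqrt{-8}} - 43739 = - \frac{37859}{2 i \sqrt{2}} - 43739 = - 37859 \left(- \frac{i \sqrt{2}}{4}\right) - 43739 = \frac{37859 i \sqrt{2}}{4} - 43739 = -43739 + \frac{37859 i \sqrt{2}}{4}$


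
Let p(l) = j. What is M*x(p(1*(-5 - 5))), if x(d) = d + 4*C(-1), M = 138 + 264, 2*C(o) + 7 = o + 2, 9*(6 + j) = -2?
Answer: -21976/3 ≈ -7325.3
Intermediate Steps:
j = -56/9 (j = -6 + (1/9)*(-2) = -6 - 2/9 = -56/9 ≈ -6.2222)
C(o) = -5/2 + o/2 (C(o) = -7/2 + (o + 2)/2 = -7/2 + (2 + o)/2 = -7/2 + (1 + o/2) = -5/2 + o/2)
p(l) = -56/9
M = 402
x(d) = -12 + d (x(d) = d + 4*(-5/2 + (1/2)*(-1)) = d + 4*(-5/2 - 1/2) = d + 4*(-3) = d - 12 = -12 + d)
M*x(p(1*(-5 - 5))) = 402*(-12 - 56/9) = 402*(-164/9) = -21976/3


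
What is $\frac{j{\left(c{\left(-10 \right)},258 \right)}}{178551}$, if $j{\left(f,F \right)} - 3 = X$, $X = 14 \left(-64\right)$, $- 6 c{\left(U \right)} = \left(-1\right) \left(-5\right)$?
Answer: $- \frac{893}{178551} \approx -0.0050014$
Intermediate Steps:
$c{\left(U \right)} = - \frac{5}{6}$ ($c{\left(U \right)} = - \frac{\left(-1\right) \left(-5\right)}{6} = \left(- \frac{1}{6}\right) 5 = - \frac{5}{6}$)
$X = -896$
$j{\left(f,F \right)} = -893$ ($j{\left(f,F \right)} = 3 - 896 = -893$)
$\frac{j{\left(c{\left(-10 \right)},258 \right)}}{178551} = - \frac{893}{178551}$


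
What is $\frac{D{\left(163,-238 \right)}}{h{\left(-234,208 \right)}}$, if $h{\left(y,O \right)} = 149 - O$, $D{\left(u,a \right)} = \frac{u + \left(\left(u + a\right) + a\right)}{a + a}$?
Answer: $- \frac{75}{14042} \approx -0.0053411$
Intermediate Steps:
$D{\left(u,a \right)} = \frac{2 a + 2 u}{2 a}$ ($D{\left(u,a \right)} = \frac{u + \left(\left(a + u\right) + a\right)}{2 a} = \left(u + \left(u + 2 a\right)\right) \frac{1}{2 a} = \left(2 a + 2 u\right) \frac{1}{2 a} = \frac{2 a + 2 u}{2 a}$)
$\frac{D{\left(163,-238 \right)}}{h{\left(-234,208 \right)}} = \frac{\frac{1}{-238} \left(-238 + 163\right)}{149 - 208} = \frac{\left(- \frac{1}{238}\right) \left(-75\right)}{149 - 208} = \frac{75}{238 \left(-59\right)} = \frac{75}{238} \left(- \frac{1}{59}\right) = - \frac{75}{14042}$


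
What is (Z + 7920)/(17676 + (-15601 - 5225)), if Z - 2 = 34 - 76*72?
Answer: -138/175 ≈ -0.78857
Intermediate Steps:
Z = -5436 (Z = 2 + (34 - 76*72) = 2 + (34 - 5472) = 2 - 5438 = -5436)
(Z + 7920)/(17676 + (-15601 - 5225)) = (-5436 + 7920)/(17676 + (-15601 - 5225)) = 2484/(17676 - 20826) = 2484/(-3150) = 2484*(-1/3150) = -138/175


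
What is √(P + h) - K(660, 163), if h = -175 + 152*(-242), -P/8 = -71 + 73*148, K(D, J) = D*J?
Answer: -107580 + 3*I*√13647 ≈ -1.0758e+5 + 350.46*I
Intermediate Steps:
P = -85864 (P = -8*(-71 + 73*148) = -8*(-71 + 10804) = -8*10733 = -85864)
h = -36959 (h = -175 - 36784 = -36959)
√(P + h) - K(660, 163) = √(-85864 - 36959) - 660*163 = √(-122823) - 1*107580 = 3*I*√13647 - 107580 = -107580 + 3*I*√13647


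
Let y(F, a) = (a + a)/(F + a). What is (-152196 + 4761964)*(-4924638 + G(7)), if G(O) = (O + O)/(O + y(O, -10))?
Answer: -930758791613088/41 ≈ -2.2701e+13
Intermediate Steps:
y(F, a) = 2*a/(F + a) (y(F, a) = (2*a)/(F + a) = 2*a/(F + a))
G(O) = 2*O/(O - 20/(-10 + O)) (G(O) = (O + O)/(O + 2*(-10)/(O - 10)) = (2*O)/(O + 2*(-10)/(-10 + O)) = (2*O)/(O - 20/(-10 + O)) = 2*O/(O - 20/(-10 + O)))
(-152196 + 4761964)*(-4924638 + G(7)) = (-152196 + 4761964)*(-4924638 + 2*7*(-10 + 7)/(-20 + 7*(-10 + 7))) = 4609768*(-4924638 + 2*7*(-3)/(-20 + 7*(-3))) = 4609768*(-4924638 + 2*7*(-3)/(-20 - 21)) = 4609768*(-4924638 + 2*7*(-3)/(-41)) = 4609768*(-4924638 + 2*7*(-1/41)*(-3)) = 4609768*(-4924638 + 42/41) = 4609768*(-201910116/41) = -930758791613088/41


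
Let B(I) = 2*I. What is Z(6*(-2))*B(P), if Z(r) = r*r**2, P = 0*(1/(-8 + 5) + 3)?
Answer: 0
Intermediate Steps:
P = 0 (P = 0*(1/(-3) + 3) = 0*(-1/3 + 3) = 0*(8/3) = 0)
Z(r) = r**3
Z(6*(-2))*B(P) = (6*(-2))**3*(2*0) = (-12)**3*0 = -1728*0 = 0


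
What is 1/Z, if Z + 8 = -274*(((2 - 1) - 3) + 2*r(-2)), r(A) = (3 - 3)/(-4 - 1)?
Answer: 1/540 ≈ 0.0018519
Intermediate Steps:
r(A) = 0 (r(A) = 0/(-5) = 0*(-⅕) = 0)
Z = 540 (Z = -8 - 274*(((2 - 1) - 3) + 2*0) = -8 - 274*((1 - 3) + 0) = -8 - 274*(-2 + 0) = -8 - 274*(-2) = -8 + 548 = 540)
1/Z = 1/540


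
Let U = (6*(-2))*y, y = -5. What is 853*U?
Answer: 51180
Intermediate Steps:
U = 60 (U = (6*(-2))*(-5) = -12*(-5) = 60)
853*U = 853*60 = 51180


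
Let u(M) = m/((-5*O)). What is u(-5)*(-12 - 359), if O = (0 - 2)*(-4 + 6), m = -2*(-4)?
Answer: -742/5 ≈ -148.40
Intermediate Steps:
m = 8
O = -4 (O = -2*2 = -4)
u(M) = ⅖ (u(M) = 8/((-5*(-4))) = 8/20 = 8*(1/20) = ⅖)
u(-5)*(-12 - 359) = 2*(-12 - 359)/5 = (⅖)*(-371) = -742/5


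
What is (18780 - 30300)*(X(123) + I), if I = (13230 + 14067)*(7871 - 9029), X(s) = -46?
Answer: 364146877440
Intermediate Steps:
I = -31609926 (I = 27297*(-1158) = -31609926)
(18780 - 30300)*(X(123) + I) = (18780 - 30300)*(-46 - 31609926) = -11520*(-31609972) = 364146877440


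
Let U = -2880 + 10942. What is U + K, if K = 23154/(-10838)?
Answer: 43676401/5419 ≈ 8059.9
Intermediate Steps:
K = -11577/5419 (K = 23154*(-1/10838) = -11577/5419 ≈ -2.1364)
U = 8062
U + K = 8062 - 11577/5419 = 43676401/5419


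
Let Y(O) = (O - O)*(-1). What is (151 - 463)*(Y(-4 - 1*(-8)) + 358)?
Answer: -111696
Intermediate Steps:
Y(O) = 0 (Y(O) = 0*(-1) = 0)
(151 - 463)*(Y(-4 - 1*(-8)) + 358) = (151 - 463)*(0 + 358) = -312*358 = -111696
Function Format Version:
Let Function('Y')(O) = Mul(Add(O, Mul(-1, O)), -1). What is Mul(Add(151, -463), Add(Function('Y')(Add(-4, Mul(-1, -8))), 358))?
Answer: -111696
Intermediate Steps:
Function('Y')(O) = 0 (Function('Y')(O) = Mul(0, -1) = 0)
Mul(Add(151, -463), Add(Function('Y')(Add(-4, Mul(-1, -8))), 358)) = Mul(Add(151, -463), Add(0, 358)) = Mul(-312, 358) = -111696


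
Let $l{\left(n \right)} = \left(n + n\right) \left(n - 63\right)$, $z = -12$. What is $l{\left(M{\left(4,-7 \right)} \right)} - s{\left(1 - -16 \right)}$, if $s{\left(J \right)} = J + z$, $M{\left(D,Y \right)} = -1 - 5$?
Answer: $823$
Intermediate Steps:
$M{\left(D,Y \right)} = -6$ ($M{\left(D,Y \right)} = -1 - 5 = -6$)
$l{\left(n \right)} = 2 n \left(-63 + n\right)$
$s{\left(J \right)} = -12 + J$ ($s{\left(J \right)} = J - 12 = -12 + J$)
$l{\left(M{\left(4,-7 \right)} \right)} - s{\left(1 - -16 \right)} = 2 \left(-6\right) \left(-63 - 6\right) - \left(-12 + \left(1 - -16\right)\right) = 2 \left(-6\right) \left(-69\right) - \left(-12 + \left(1 + 16\right)\right) = 828 - \left(-12 + 17\right) = 828 - 5 = 823$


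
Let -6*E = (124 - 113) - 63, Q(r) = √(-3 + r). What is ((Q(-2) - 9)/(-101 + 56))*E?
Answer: 26/15 - 26*I*√5/135 ≈ 1.7333 - 0.43065*I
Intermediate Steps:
E = 26/3 (E = -((124 - 113) - 63)/6 = -(11 - 63)/6 = -⅙*(-52) = 26/3 ≈ 8.6667)
((Q(-2) - 9)/(-101 + 56))*E = ((√(-3 - 2) - 9)/(-101 + 56))*(26/3) = ((√(-5) - 9)/(-45))*(26/3) = ((I*√5 - 9)*(-1/45))*(26/3) = ((-9 + I*√5)*(-1/45))*(26/3) = (⅕ - I*√5/45)*(26/3) = 26/15 - 26*I*√5/135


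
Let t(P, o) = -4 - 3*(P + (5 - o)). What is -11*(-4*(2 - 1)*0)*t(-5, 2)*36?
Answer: 0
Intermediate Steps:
t(P, o) = -19 - 3*P + 3*o (t(P, o) = -4 - 3*(5 + P - o) = -4 + (-15 - 3*P + 3*o) = -19 - 3*P + 3*o)
-11*(-4*(2 - 1)*0)*t(-5, 2)*36 = -11*(-4*(2 - 1)*0)*(-19 - 3*(-5) + 3*2)*36 = -11*(-4*0)*(-19 + 15 + 6)*36 = -11*(-4*0)*2*36 = -0*2*36 = -11*0*36 = 0*36 = 0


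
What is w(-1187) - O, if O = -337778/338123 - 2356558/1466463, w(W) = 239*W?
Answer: -6115931576580383/21558472563 ≈ -2.8369e+5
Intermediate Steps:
O = -56180234776/21558472563 (O = -337778*1/338123 - 2356558*1/1466463 = -14686/14701 - 2356558/1466463 = -56180234776/21558472563 ≈ -2.6059)
w(-1187) - O = 239*(-1187) - 1*(-56180234776/21558472563) = -283693 + 56180234776/21558472563 = -6115931576580383/21558472563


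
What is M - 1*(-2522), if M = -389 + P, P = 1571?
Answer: 3704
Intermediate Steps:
M = 1182 (M = -389 + 1571 = 1182)
M - 1*(-2522) = 1182 - 1*(-2522) = 1182 + 2522 = 3704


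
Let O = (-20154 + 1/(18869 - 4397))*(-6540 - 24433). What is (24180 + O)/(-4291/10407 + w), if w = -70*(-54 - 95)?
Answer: 31339654284500759/523600428456 ≈ 59854.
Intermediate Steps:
O = 9033854242451/14472 (O = (-20154 + 1/14472)*(-30973) = -291668687/14472*(-30973) = 9033854242451/14472 ≈ 6.2423e+8)
w = 10430 (w = -70*(-149) = 10430)
(24180 + O)/(-4291/10407 + w) = (24180 + 9033854242451/14472)/(-4291/10407 + 10430) = 9034204175411/(14472*(-4291*1/10407 + 10430)) = 9034204175411/(14472*(-4291/10407 + 10430)) = 9034204175411/(14472*(108540719/10407)) = (9034204175411/14472)*(10407/108540719) = 31339654284500759/523600428456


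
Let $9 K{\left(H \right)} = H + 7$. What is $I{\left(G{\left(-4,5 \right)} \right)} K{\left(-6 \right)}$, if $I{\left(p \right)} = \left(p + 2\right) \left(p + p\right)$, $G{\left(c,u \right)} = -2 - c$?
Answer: $\frac{16}{9} \approx 1.7778$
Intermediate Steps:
$K{\left(H \right)} = \frac{7}{9} + \frac{H}{9}$ ($K{\left(H \right)} = \frac{H + 7}{9} = \frac{7 + H}{9} = \frac{7}{9} + \frac{H}{9}$)
$I{\left(p \right)} = 2 p \left(2 + p\right)$ ($I{\left(p \right)} = \left(2 + p\right) 2 p = 2 p \left(2 + p\right)$)
$I{\left(G{\left(-4,5 \right)} \right)} K{\left(-6 \right)} = 2 \left(-2 - -4\right) \left(2 - -2\right) \left(\frac{7}{9} + \frac{1}{9} \left(-6\right)\right) = 2 \left(-2 + 4\right) \left(2 + \left(-2 + 4\right)\right) \left(\frac{7}{9} - \frac{2}{3}\right) = 2 \cdot 2 \left(2 + 2\right) \frac{1}{9} = 2 \cdot 2 \cdot 4 \cdot \frac{1}{9} = 16 \cdot \frac{1}{9} = \frac{16}{9}$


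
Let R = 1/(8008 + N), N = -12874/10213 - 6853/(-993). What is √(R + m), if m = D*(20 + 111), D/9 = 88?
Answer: √685269460980441951987160443/81270409879 ≈ 322.11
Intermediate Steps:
D = 792 (D = 9*88 = 792)
N = 57205807/10141509 (N = -12874*1/10213 - 6853*(-1/993) = -12874/10213 + 6853/993 = 57205807/10141509 ≈ 5.6408)
R = 10141509/81270409879 (R = 1/(8008 + 57205807/10141509) = 1/(81270409879/10141509) = 10141509/81270409879 ≈ 0.00012479)
m = 103752 (m = 792*(20 + 111) = 792*131 = 103752)
√(R + m) = √(10141509/81270409879 + 103752) = √(8431967575907517/81270409879) = √685269460980441951987160443/81270409879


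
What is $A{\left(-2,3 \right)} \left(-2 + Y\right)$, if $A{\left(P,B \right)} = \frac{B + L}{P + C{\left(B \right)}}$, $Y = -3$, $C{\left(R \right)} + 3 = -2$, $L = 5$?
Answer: $\frac{40}{7} \approx 5.7143$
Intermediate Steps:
$C{\left(R \right)} = -5$ ($C{\left(R \right)} = -3 - 2 = -5$)
$A{\left(P,B \right)} = \frac{5 + B}{-5 + P}$ ($A{\left(P,B \right)} = \frac{B + 5}{P - 5} = \frac{5 + B}{-5 + P}$)
$A{\left(-2,3 \right)} \left(-2 + Y\right) = \frac{5 + 3}{-5 - 2} \left(-2 - 3\right) = \frac{1}{-7} \cdot 8 \left(-5\right) = \left(- \frac{1}{7}\right) 8 \left(-5\right) = \left(- \frac{8}{7}\right) \left(-5\right) = \frac{40}{7}$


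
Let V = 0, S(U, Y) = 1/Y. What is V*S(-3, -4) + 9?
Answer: 9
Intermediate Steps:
V*S(-3, -4) + 9 = 0/(-4) + 9 = 0*(-1/4) + 9 = 0 + 9 = 9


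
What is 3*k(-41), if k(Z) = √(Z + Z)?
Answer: 3*I*√82 ≈ 27.166*I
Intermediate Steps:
k(Z) = √2*√Z (k(Z) = √(2*Z) = √2*√Z)
3*k(-41) = 3*(√2*√(-41)) = 3*(√2*(I*√41)) = 3*(I*√82) = 3*I*√82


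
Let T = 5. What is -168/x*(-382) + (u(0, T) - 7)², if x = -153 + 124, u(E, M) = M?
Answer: -64060/29 ≈ -2209.0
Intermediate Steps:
x = -29
-168/x*(-382) + (u(0, T) - 7)² = -168/(-29)*(-382) + (5 - 7)² = -168*(-1/29)*(-382) + (-2)² = (168/29)*(-382) + 4 = -64176/29 + 4 = -64060/29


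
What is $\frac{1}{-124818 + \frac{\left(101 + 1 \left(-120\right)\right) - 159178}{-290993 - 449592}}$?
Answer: $- \frac{740585}{92438179333} \approx -8.0117 \cdot 10^{-6}$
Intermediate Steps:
$\frac{1}{-124818 + \frac{\left(101 + 1 \left(-120\right)\right) - 159178}{-290993 - 449592}} = \frac{1}{-124818 + \frac{\left(101 - 120\right) - 159178}{-740585}} = \frac{1}{-124818 + \left(-19 - 159178\right) \left(- \frac{1}{740585}\right)} = \frac{1}{-124818 - - \frac{159197}{740585}} = \frac{1}{-124818 + \frac{159197}{740585}} = \frac{1}{- \frac{92438179333}{740585}} = - \frac{740585}{92438179333}$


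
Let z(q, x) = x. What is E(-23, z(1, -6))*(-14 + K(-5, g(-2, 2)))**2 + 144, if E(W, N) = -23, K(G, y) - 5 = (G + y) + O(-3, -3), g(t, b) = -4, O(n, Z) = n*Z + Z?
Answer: -3168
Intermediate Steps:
O(n, Z) = Z + Z*n (O(n, Z) = Z*n + Z = Z + Z*n)
K(G, y) = 11 + G + y (K(G, y) = 5 + ((G + y) - 3*(1 - 3)) = 5 + ((G + y) - 3*(-2)) = 5 + ((G + y) + 6) = 5 + (6 + G + y) = 11 + G + y)
E(-23, z(1, -6))*(-14 + K(-5, g(-2, 2)))**2 + 144 = -23*(-14 + (11 - 5 - 4))**2 + 144 = -23*(-14 + 2)**2 + 144 = -23*(-12)**2 + 144 = -23*144 + 144 = -3312 + 144 = -3168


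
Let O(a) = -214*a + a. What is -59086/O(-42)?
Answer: -29543/4473 ≈ -6.6047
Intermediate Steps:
O(a) = -213*a
-59086/O(-42) = -59086/((-213*(-42))) = -59086/8946 = -59086*1/8946 = -29543/4473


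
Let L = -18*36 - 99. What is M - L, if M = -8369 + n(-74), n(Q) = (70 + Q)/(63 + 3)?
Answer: -251528/33 ≈ -7622.1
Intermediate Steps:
n(Q) = 35/33 + Q/66 (n(Q) = (70 + Q)/66 = (70 + Q)*(1/66) = 35/33 + Q/66)
L = -747 (L = -648 - 99 = -747)
M = -276179/33 (M = -8369 + (35/33 + (1/66)*(-74)) = -8369 + (35/33 - 37/33) = -8369 - 2/33 = -276179/33 ≈ -8369.1)
M - L = -276179/33 - 1*(-747) = -276179/33 + 747 = -251528/33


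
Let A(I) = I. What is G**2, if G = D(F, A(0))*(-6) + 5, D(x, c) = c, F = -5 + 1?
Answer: 25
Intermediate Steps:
F = -4
G = 5 (G = 0*(-6) + 5 = 0 + 5 = 5)
G**2 = 5**2 = 25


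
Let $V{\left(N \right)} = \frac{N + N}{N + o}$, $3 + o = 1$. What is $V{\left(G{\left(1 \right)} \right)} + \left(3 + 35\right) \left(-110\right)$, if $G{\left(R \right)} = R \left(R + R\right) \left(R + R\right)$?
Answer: $-4176$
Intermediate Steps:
$o = -2$ ($o = -3 + 1 = -2$)
$G{\left(R \right)} = 4 R^{3}$ ($G{\left(R \right)} = R 2 R 2 R = 2 R^{2} \cdot 2 R = 4 R^{3}$)
$V{\left(N \right)} = \frac{2 N}{-2 + N}$ ($V{\left(N \right)} = \frac{N + N}{N - 2} = \frac{2 N}{-2 + N}$)
$V{\left(G{\left(1 \right)} \right)} + \left(3 + 35\right) \left(-110\right) = \frac{2 \cdot 4 \cdot 1^{3}}{-2 + 4 \cdot 1^{3}} + \left(3 + 35\right) \left(-110\right) = \frac{2 \cdot 4 \cdot 1}{-2 + 4 \cdot 1} + 38 \left(-110\right) = 2 \cdot 4 \frac{1}{-2 + 4} - 4180 = 2 \cdot 4 \cdot \frac{1}{2} - 4180 = 4 - 4180 = -4176$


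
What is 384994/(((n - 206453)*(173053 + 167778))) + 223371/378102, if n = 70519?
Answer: 1724791545614791/2919610451561618 ≈ 0.59076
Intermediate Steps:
384994/(((n - 206453)*(173053 + 167778))) + 223371/378102 = 384994/(((70519 - 206453)*(173053 + 167778))) + 223371/378102 = 384994/((-135934*340831)) + 223371*(1/378102) = 384994/(-46330521154) + 74457/126034 = 384994*(-1/46330521154) + 74457/126034 = -192497/23165260577 + 74457/126034 = 1724791545614791/2919610451561618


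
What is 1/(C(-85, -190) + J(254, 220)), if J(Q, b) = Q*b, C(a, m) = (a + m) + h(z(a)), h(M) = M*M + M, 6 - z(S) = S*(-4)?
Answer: 1/166827 ≈ 5.9942e-6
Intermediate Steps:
z(S) = 6 + 4*S (z(S) = 6 - S*(-4) = 6 - (-4)*S = 6 + 4*S)
h(M) = M + M**2 (h(M) = M**2 + M = M + M**2)
C(a, m) = a + m + (6 + 4*a)*(7 + 4*a) (C(a, m) = (a + m) + (6 + 4*a)*(1 + (6 + 4*a)) = (a + m) + (6 + 4*a)*(7 + 4*a) = a + m + (6 + 4*a)*(7 + 4*a))
1/(C(-85, -190) + J(254, 220)) = 1/((42 - 190 + 16*(-85)**2 + 53*(-85)) + 254*220) = 1/((42 - 190 + 16*7225 - 4505) + 55880) = 1/((42 - 190 + 115600 - 4505) + 55880) = 1/(110947 + 55880) = 1/166827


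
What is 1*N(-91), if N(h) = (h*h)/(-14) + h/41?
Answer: -48685/82 ≈ -593.72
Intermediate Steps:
N(h) = -h²/14 + h/41 (N(h) = h²*(-1/14) + h*(1/41) = -h²/14 + h/41)
1*N(-91) = 1*((1/574)*(-91)*(14 - 41*(-91))) = 1*((1/574)*(-91)*(14 + 3731)) = 1*((1/574)*(-91)*3745) = 1*(-48685/82) = -48685/82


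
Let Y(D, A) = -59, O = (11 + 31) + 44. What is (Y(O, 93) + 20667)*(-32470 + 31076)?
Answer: -28727552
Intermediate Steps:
O = 86 (O = 42 + 44 = 86)
(Y(O, 93) + 20667)*(-32470 + 31076) = (-59 + 20667)*(-32470 + 31076) = 20608*(-1394) = -28727552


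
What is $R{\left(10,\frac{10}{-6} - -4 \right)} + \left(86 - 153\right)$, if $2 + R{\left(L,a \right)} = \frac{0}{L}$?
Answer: $-69$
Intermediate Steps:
$R{\left(L,a \right)} = -2$ ($R{\left(L,a \right)} = -2 + \frac{0}{L} = -2 + 0 = -2$)
$R{\left(10,\frac{10}{-6} - -4 \right)} + \left(86 - 153\right) = -2 + \left(86 - 153\right) = -2 - 67 = -69$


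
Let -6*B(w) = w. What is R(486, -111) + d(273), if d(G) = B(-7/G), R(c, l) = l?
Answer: -25973/234 ≈ -111.00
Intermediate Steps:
B(w) = -w/6
d(G) = 7/(6*G) (d(G) = -(-7)/(6*G) = 7/(6*G))
R(486, -111) + d(273) = -111 + (7/6)/273 = -111 + (7/6)*(1/273) = -111 + 1/234 = -25973/234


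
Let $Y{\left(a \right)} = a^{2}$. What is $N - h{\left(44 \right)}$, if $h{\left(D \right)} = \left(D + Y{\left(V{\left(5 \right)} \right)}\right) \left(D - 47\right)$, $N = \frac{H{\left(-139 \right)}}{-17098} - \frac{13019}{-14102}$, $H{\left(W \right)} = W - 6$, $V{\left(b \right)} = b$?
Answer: $\frac{12533913706}{60278999} \approx 207.93$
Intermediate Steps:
$H{\left(W \right)} = -6 + W$ ($H{\left(W \right)} = W - 6 = -6 + W$)
$N = \frac{56160913}{60278999}$ ($N = \frac{-6 - 139}{-17098} - \frac{13019}{-14102} = \left(-145\right) \left(- \frac{1}{17098}\right) - - \frac{13019}{14102} = \frac{145}{17098} + \frac{13019}{14102} = \frac{56160913}{60278999} \approx 0.93168$)
$h{\left(D \right)} = \left(-47 + D\right) \left(25 + D\right)$ ($h{\left(D \right)} = \left(D + 5^{2}\right) \left(D - 47\right) = \left(D + 25\right) \left(-47 + D\right) = \left(25 + D\right) \left(-47 + D\right) = \left(-47 + D\right) \left(25 + D\right)$)
$N - h{\left(44 \right)} = \frac{56160913}{60278999} - \left(-1175 + 44^{2} - 968\right) = \frac{56160913}{60278999} - \left(-1175 + 1936 - 968\right) = \frac{56160913}{60278999} - -207 = \frac{56160913}{60278999} + 207 = \frac{12533913706}{60278999}$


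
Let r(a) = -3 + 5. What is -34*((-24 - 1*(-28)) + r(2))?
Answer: -204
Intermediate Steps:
r(a) = 2
-34*((-24 - 1*(-28)) + r(2)) = -34*((-24 - 1*(-28)) + 2) = -34*((-24 + 28) + 2) = -34*(4 + 2) = -34*6 = -204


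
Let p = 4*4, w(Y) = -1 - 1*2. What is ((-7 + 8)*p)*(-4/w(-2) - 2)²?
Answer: 64/9 ≈ 7.1111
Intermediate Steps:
w(Y) = -3 (w(Y) = -1 - 2 = -3)
p = 16
((-7 + 8)*p)*(-4/w(-2) - 2)² = ((-7 + 8)*16)*(-4/(-3) - 2)² = (1*16)*(-4*(-⅓) - 2)² = 16*(4/3 - 2)² = 16*(-⅔)² = 16*(4/9) = 64/9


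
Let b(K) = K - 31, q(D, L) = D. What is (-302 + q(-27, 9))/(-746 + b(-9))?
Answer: 329/786 ≈ 0.41858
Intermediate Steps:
b(K) = -31 + K
(-302 + q(-27, 9))/(-746 + b(-9)) = (-302 - 27)/(-746 + (-31 - 9)) = -329/(-746 - 40) = -329/(-786) = -329*(-1/786) = 329/786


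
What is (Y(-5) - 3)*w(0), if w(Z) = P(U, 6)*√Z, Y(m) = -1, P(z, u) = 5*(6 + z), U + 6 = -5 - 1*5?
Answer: 0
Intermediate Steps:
U = -16 (U = -6 + (-5 - 1*5) = -6 + (-5 - 5) = -6 - 10 = -16)
P(z, u) = 30 + 5*z
w(Z) = -50*√Z (w(Z) = (30 + 5*(-16))*√Z = (30 - 80)*√Z = -50*√Z)
(Y(-5) - 3)*w(0) = (-1 - 3)*(-50*√0) = -(-200)*0 = -4*0 = 0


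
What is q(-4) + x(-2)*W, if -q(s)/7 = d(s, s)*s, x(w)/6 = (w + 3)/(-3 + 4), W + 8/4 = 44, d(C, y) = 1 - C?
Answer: 392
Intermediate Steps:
W = 42 (W = -2 + 44 = 42)
x(w) = 18 + 6*w (x(w) = 6*((w + 3)/(-3 + 4)) = 6*((3 + w)/1) = 6*((3 + w)*1) = 6*(3 + w) = 18 + 6*w)
q(s) = -7*s*(1 - s) (q(s) = -7*(1 - s)*s = -7*s*(1 - s))
q(-4) + x(-2)*W = 7*(-4)*(-1 - 4) + (18 + 6*(-2))*42 = 7*(-4)*(-5) + (18 - 12)*42 = 140 + 6*42 = 140 + 252 = 392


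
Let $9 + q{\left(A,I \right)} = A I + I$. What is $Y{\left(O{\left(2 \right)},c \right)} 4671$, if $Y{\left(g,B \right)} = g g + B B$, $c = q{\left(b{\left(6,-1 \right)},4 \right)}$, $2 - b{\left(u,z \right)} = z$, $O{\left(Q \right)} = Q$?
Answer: $247563$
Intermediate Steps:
$b{\left(u,z \right)} = 2 - z$
$q{\left(A,I \right)} = -9 + I + A I$ ($q{\left(A,I \right)} = -9 + \left(A I + I\right) = -9 + \left(I + A I\right) = -9 + I + A I$)
$c = 7$ ($c = -9 + 4 + \left(2 - -1\right) 4 = -9 + 4 + \left(2 + 1\right) 4 = -9 + 4 + 3 \cdot 4 = -9 + 4 + 12 = 7$)
$Y{\left(g,B \right)} = B^{2} + g^{2}$ ($Y{\left(g,B \right)} = g^{2} + B^{2} = B^{2} + g^{2}$)
$Y{\left(O{\left(2 \right)},c \right)} 4671 = \left(7^{2} + 2^{2}\right) 4671 = \left(49 + 4\right) 4671 = 53 \cdot 4671 = 247563$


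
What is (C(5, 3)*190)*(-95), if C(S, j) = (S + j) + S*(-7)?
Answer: 487350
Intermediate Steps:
C(S, j) = j - 6*S (C(S, j) = (S + j) - 7*S = j - 6*S)
(C(5, 3)*190)*(-95) = ((3 - 6*5)*190)*(-95) = ((3 - 30)*190)*(-95) = -27*190*(-95) = -5130*(-95) = 487350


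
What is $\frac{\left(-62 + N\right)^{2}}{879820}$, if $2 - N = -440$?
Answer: $\frac{7220}{43991} \approx 0.16412$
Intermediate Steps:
$N = 442$ ($N = 2 - -440 = 2 + 440 = 442$)
$\frac{\left(-62 + N\right)^{2}}{879820} = \frac{\left(-62 + 442\right)^{2}}{879820} = 380^{2} \cdot \frac{1}{879820} = 144400 \cdot \frac{1}{879820} = \frac{7220}{43991}$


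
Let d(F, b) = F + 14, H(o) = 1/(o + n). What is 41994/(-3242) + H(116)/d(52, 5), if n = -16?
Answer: -138578579/10698600 ≈ -12.953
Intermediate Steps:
H(o) = 1/(-16 + o) (H(o) = 1/(o - 16) = 1/(-16 + o))
d(F, b) = 14 + F
41994/(-3242) + H(116)/d(52, 5) = 41994/(-3242) + 1/((-16 + 116)*(14 + 52)) = 41994*(-1/3242) + 1/(100*66) = -20997/1621 + (1/100)*(1/66) = -20997/1621 + 1/6600 = -138578579/10698600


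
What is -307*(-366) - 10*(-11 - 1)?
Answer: 112482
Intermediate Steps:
-307*(-366) - 10*(-11 - 1) = 112362 - 10*(-12) = 112362 + 120 = 112482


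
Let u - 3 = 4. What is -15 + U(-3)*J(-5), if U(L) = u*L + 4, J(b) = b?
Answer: 70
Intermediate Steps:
u = 7 (u = 3 + 4 = 7)
U(L) = 4 + 7*L (U(L) = 7*L + 4 = 4 + 7*L)
-15 + U(-3)*J(-5) = -15 + (4 + 7*(-3))*(-5) = -15 + (4 - 21)*(-5) = -15 - 17*(-5) = -15 + 85 = 70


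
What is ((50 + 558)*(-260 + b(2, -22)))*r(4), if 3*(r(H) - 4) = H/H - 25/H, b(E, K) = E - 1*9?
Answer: -365256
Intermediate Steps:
b(E, K) = -9 + E (b(E, K) = E - 9 = -9 + E)
r(H) = 13/3 - 25/(3*H) (r(H) = 4 + (H/H - 25/H)/3 = 4 + (1 - 25/H)/3 = 4 + (⅓ - 25/(3*H)) = 13/3 - 25/(3*H))
((50 + 558)*(-260 + b(2, -22)))*r(4) = ((50 + 558)*(-260 + (-9 + 2)))*((⅓)*(-25 + 13*4)/4) = (608*(-260 - 7))*((⅓)*(¼)*(-25 + 52)) = (608*(-267))*((⅓)*(¼)*27) = -162336*9/4 = -365256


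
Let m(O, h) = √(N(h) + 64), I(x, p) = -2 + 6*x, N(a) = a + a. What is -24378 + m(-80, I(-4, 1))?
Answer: -24378 + 2*√3 ≈ -24375.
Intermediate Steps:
N(a) = 2*a
m(O, h) = √(64 + 2*h) (m(O, h) = √(2*h + 64) = √(64 + 2*h))
-24378 + m(-80, I(-4, 1)) = -24378 + √(64 + 2*(-2 + 6*(-4))) = -24378 + √(64 + 2*(-2 - 24)) = -24378 + √(64 + 2*(-26)) = -24378 + √(64 - 52) = -24378 + √12 = -24378 + 2*√3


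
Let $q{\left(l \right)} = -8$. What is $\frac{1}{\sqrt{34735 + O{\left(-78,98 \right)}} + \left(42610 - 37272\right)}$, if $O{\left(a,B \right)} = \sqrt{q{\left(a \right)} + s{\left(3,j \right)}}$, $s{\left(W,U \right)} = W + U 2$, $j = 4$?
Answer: $\frac{1}{5338 + \sqrt{34735 + \sqrt{3}}} \approx 0.00018102$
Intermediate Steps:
$s{\left(W,U \right)} = W + 2 U$
$O{\left(a,B \right)} = \sqrt{3}$ ($O{\left(a,B \right)} = \sqrt{-8 + \left(3 + 2 \cdot 4\right)} = \sqrt{-8 + \left(3 + 8\right)} = \sqrt{-8 + 11} = \sqrt{3}$)
$\frac{1}{\sqrt{34735 + O{\left(-78,98 \right)}} + \left(42610 - 37272\right)} = \frac{1}{\sqrt{34735 + \sqrt{3}} + \left(42610 - 37272\right)} = \frac{1}{\sqrt{34735 + \sqrt{3}} + 5338} = \frac{1}{5338 + \sqrt{34735 + \sqrt{3}}}$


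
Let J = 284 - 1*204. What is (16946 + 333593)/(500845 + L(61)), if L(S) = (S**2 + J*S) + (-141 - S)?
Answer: 350539/509244 ≈ 0.68835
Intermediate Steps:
J = 80 (J = 284 - 204 = 80)
L(S) = -141 + S**2 + 79*S (L(S) = (S**2 + 80*S) + (-141 - S) = -141 + S**2 + 79*S)
(16946 + 333593)/(500845 + L(61)) = (16946 + 333593)/(500845 + (-141 + 61**2 + 79*61)) = 350539/(500845 + (-141 + 3721 + 4819)) = 350539/(500845 + 8399) = 350539/509244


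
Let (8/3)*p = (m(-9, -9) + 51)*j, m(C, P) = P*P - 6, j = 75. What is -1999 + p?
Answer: 6179/4 ≈ 1544.8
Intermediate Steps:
m(C, P) = -6 + P² (m(C, P) = P² - 6 = -6 + P²)
p = 14175/4 (p = 3*(((-6 + (-9)²) + 51)*75)/8 = 3*(((-6 + 81) + 51)*75)/8 = 3*((75 + 51)*75)/8 = 3*(126*75)/8 = (3/8)*9450 = 14175/4 ≈ 3543.8)
-1999 + p = -1999 + 14175/4 = 6179/4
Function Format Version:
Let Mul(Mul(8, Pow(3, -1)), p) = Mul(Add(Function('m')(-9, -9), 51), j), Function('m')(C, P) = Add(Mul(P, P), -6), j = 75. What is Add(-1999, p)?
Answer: Rational(6179, 4) ≈ 1544.8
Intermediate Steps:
Function('m')(C, P) = Add(-6, Pow(P, 2)) (Function('m')(C, P) = Add(Pow(P, 2), -6) = Add(-6, Pow(P, 2)))
p = Rational(14175, 4) (p = Mul(Rational(3, 8), Mul(Add(Add(-6, Pow(-9, 2)), 51), 75)) = Mul(Rational(3, 8), Mul(Add(Add(-6, 81), 51), 75)) = Mul(Rational(3, 8), Mul(Add(75, 51), 75)) = Mul(Rational(3, 8), Mul(126, 75)) = Mul(Rational(3, 8), 9450) = Rational(14175, 4) ≈ 3543.8)
Add(-1999, p) = Add(-1999, Rational(14175, 4)) = Rational(6179, 4)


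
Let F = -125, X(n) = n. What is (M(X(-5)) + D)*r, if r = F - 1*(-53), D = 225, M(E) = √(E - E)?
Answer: -16200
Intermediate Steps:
M(E) = 0 (M(E) = √0 = 0)
r = -72 (r = -125 - 1*(-53) = -125 + 53 = -72)
(M(X(-5)) + D)*r = (0 + 225)*(-72) = 225*(-72) = -16200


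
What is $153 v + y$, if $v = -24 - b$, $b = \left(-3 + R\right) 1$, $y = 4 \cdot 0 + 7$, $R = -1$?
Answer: $-3053$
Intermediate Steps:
$y = 7$ ($y = 0 + 7 = 7$)
$b = -4$ ($b = \left(-3 - 1\right) 1 = \left(-4\right) 1 = -4$)
$v = -20$ ($v = -24 - -4 = -24 + 4 = -20$)
$153 v + y = 153 \left(-20\right) + 7 = -3060 + 7 = -3053$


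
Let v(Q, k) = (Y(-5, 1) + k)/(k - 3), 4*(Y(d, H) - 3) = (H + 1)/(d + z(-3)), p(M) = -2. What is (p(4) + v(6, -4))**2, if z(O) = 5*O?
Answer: 269361/78400 ≈ 3.4357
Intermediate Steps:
Y(d, H) = 3 + (1 + H)/(4*(-15 + d)) (Y(d, H) = 3 + ((H + 1)/(d + 5*(-3)))/4 = 3 + ((1 + H)/(d - 15))/4 = 3 + ((1 + H)/(-15 + d))/4 = 3 + (1 + H)/(4*(-15 + d)))
v(Q, k) = (119/40 + k)/(-3 + k) (v(Q, k) = ((-179 + 1 + 12*(-5))/(4*(-15 - 5)) + k)/(k - 3) = ((1/4)*(-179 + 1 - 60)/(-20) + k)/(-3 + k) = ((1/4)*(-1/20)*(-238) + k)/(-3 + k) = (119/40 + k)/(-3 + k))
(p(4) + v(6, -4))**2 = (-2 + (119/40 - 4)/(-3 - 4))**2 = (-2 - 41/40/(-7))**2 = (-2 - 1/7*(-41/40))**2 = (-2 + 41/280)**2 = (-519/280)**2 = 269361/78400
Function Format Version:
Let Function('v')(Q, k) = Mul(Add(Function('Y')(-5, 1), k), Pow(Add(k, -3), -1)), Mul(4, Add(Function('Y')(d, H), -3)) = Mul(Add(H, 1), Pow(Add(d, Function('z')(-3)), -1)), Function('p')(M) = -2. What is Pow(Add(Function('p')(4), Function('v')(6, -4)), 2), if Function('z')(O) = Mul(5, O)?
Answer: Rational(269361, 78400) ≈ 3.4357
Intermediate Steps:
Function('Y')(d, H) = Add(3, Mul(Rational(1, 4), Pow(Add(-15, d), -1), Add(1, H))) (Function('Y')(d, H) = Add(3, Mul(Rational(1, 4), Mul(Add(H, 1), Pow(Add(d, Mul(5, -3)), -1)))) = Add(3, Mul(Rational(1, 4), Mul(Add(1, H), Pow(Add(d, -15), -1)))) = Add(3, Mul(Rational(1, 4), Mul(Add(1, H), Pow(Add(-15, d), -1)))) = Add(3, Mul(Rational(1, 4), Mul(Pow(Add(-15, d), -1), Add(1, H)))) = Add(3, Mul(Rational(1, 4), Pow(Add(-15, d), -1), Add(1, H))))
Function('v')(Q, k) = Mul(Pow(Add(-3, k), -1), Add(Rational(119, 40), k)) (Function('v')(Q, k) = Mul(Add(Mul(Rational(1, 4), Pow(Add(-15, -5), -1), Add(-179, 1, Mul(12, -5))), k), Pow(Add(k, -3), -1)) = Mul(Add(Mul(Rational(1, 4), Pow(-20, -1), Add(-179, 1, -60)), k), Pow(Add(-3, k), -1)) = Mul(Add(Mul(Rational(1, 4), Rational(-1, 20), -238), k), Pow(Add(-3, k), -1)) = Mul(Add(Rational(119, 40), k), Pow(Add(-3, k), -1)) = Mul(Pow(Add(-3, k), -1), Add(Rational(119, 40), k)))
Pow(Add(Function('p')(4), Function('v')(6, -4)), 2) = Pow(Add(-2, Mul(Pow(Add(-3, -4), -1), Add(Rational(119, 40), -4))), 2) = Pow(Add(-2, Mul(Pow(-7, -1), Rational(-41, 40))), 2) = Pow(Add(-2, Mul(Rational(-1, 7), Rational(-41, 40))), 2) = Pow(Add(-2, Rational(41, 280)), 2) = Pow(Rational(-519, 280), 2) = Rational(269361, 78400)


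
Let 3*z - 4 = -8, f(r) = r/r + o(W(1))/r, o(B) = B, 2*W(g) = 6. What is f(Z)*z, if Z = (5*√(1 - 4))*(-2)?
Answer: -4/3 - 2*I*√3/15 ≈ -1.3333 - 0.23094*I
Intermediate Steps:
W(g) = 3 (W(g) = (½)*6 = 3)
Z = -10*I*√3 (Z = (5*√(-3))*(-2) = (5*(I*√3))*(-2) = (5*I*√3)*(-2) = -10*I*√3 ≈ -17.32*I)
f(r) = 1 + 3/r (f(r) = r/r + 3/r = 1 + 3/r)
z = -4/3 (z = 4/3 + (⅓)*(-8) = 4/3 - 8/3 = -4/3 ≈ -1.3333)
f(Z)*z = ((3 - 10*I*√3)/((-10*I*√3)))*(-4/3) = ((I*√3/30)*(3 - 10*I*√3))*(-4/3) = (I*√3*(3 - 10*I*√3)/30)*(-4/3) = -2*I*√3*(3 - 10*I*√3)/45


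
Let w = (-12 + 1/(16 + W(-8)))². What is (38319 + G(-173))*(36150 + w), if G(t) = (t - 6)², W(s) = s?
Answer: 20427486875/8 ≈ 2.5534e+9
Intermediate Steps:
G(t) = (-6 + t)²
w = 9025/64 (w = (-12 + 1/(16 - 8))² = (-12 + 1/8)² = (-12 + ⅛)² = (-95/8)² = 9025/64 ≈ 141.02)
(38319 + G(-173))*(36150 + w) = (38319 + (-6 - 173)²)*(36150 + 9025/64) = (38319 + (-179)²)*(2322625/64) = (38319 + 32041)*(2322625/64) = 70360*(2322625/64) = 20427486875/8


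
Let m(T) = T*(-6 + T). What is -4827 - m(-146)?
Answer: -27019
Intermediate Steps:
-4827 - m(-146) = -4827 - (-146)*(-6 - 146) = -4827 - (-146)*(-152) = -4827 - 1*22192 = -4827 - 22192 = -27019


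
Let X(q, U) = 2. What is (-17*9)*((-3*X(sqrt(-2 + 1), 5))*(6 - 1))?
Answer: 4590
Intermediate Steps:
(-17*9)*((-3*X(sqrt(-2 + 1), 5))*(6 - 1)) = (-17*9)*((-3*2)*(6 - 1)) = -(-918)*5 = -153*(-30) = 4590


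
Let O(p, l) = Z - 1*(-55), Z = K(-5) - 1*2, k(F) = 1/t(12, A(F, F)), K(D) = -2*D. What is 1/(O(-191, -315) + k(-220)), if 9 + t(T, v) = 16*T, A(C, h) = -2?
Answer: 183/11530 ≈ 0.015872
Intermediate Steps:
t(T, v) = -9 + 16*T
k(F) = 1/183 (k(F) = 1/(-9 + 16*12) = 1/(-9 + 192) = 1/183)
Z = 8 (Z = -2*(-5) - 1*2 = 10 - 2 = 8)
O(p, l) = 63 (O(p, l) = 8 - 1*(-55) = 8 + 55 = 63)
1/(O(-191, -315) + k(-220)) = 1/(63 + 1/183) = 1/(11530/183) = 183/11530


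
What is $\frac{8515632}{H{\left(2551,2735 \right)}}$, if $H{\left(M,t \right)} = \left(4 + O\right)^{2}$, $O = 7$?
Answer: $\frac{8515632}{121} \approx 70377.0$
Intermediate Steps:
$H{\left(M,t \right)} = 121$ ($H{\left(M,t \right)} = \left(4 + 7\right)^{2} = 11^{2} = 121$)
$\frac{8515632}{H{\left(2551,2735 \right)}} = \frac{8515632}{121}$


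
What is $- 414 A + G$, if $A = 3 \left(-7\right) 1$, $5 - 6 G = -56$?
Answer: $\frac{52225}{6} \approx 8704.2$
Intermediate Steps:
$G = \frac{61}{6}$ ($G = \frac{5}{6} - - \frac{28}{3} = \frac{5}{6} + \frac{28}{3} = \frac{61}{6} \approx 10.167$)
$A = -21$ ($A = \left(-21\right) 1 = -21$)
$- 414 A + G = \left(-414\right) \left(-21\right) + \frac{61}{6} = 8694 + \frac{61}{6} = \frac{52225}{6}$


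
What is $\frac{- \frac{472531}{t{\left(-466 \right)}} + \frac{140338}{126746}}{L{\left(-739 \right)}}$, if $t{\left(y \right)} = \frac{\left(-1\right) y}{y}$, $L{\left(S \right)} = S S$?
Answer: $\frac{29945777232}{34609326133} \approx 0.86525$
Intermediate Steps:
$L{\left(S \right)} = S^{2}$
$t{\left(y \right)} = -1$
$\frac{- \frac{472531}{t{\left(-466 \right)}} + \frac{140338}{126746}}{L{\left(-739 \right)}} = \frac{- \frac{472531}{-1} + \frac{140338}{126746}}{\left(-739\right)^{2}} = \frac{\left(-472531\right) \left(-1\right) + 140338 \cdot \frac{1}{126746}}{546121} = \left(472531 + \frac{70169}{63373}\right) \frac{1}{546121} = \frac{29945777232}{63373} \cdot \frac{1}{546121} = \frac{29945777232}{34609326133}$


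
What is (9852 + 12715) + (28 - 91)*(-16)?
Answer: 23575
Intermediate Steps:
(9852 + 12715) + (28 - 91)*(-16) = 22567 - 63*(-16) = 22567 + 1008 = 23575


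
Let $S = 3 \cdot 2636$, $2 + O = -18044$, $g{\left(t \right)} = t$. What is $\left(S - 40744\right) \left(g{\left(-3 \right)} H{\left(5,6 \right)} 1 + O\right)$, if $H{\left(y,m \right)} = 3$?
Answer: $592853980$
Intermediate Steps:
$O = -18046$ ($O = -2 - 18044 = -18046$)
$S = 7908$
$\left(S - 40744\right) \left(g{\left(-3 \right)} H{\left(5,6 \right)} 1 + O\right) = \left(7908 - 40744\right) \left(\left(-3\right) 3 \cdot 1 - 18046\right) = - 32836 \left(\left(-9\right) 1 - 18046\right) = - 32836 \left(-9 - 18046\right) = \left(-32836\right) \left(-18055\right) = 592853980$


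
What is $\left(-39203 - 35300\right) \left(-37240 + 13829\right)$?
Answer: $1744189733$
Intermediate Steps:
$\left(-39203 - 35300\right) \left(-37240 + 13829\right) = \left(-74503\right) \left(-23411\right) = 1744189733$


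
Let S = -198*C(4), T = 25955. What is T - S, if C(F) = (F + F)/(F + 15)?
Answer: 494729/19 ≈ 26038.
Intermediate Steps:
C(F) = 2*F/(15 + F) (C(F) = (2*F)/(15 + F) = 2*F/(15 + F))
S = -1584/19 (S = -396*4/(15 + 4) = -396*4/19 = -198*8/19 = -1584/19 ≈ -83.368)
T - S = 25955 - 1*(-1584/19) = 25955 + 1584/19 = 494729/19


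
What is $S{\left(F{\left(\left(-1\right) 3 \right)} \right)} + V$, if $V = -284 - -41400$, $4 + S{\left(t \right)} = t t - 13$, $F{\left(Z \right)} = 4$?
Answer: $41115$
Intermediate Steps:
$S{\left(t \right)} = -17 + t^{2}$ ($S{\left(t \right)} = -4 + \left(t t - 13\right) = -4 + \left(t^{2} - 13\right) = -4 + \left(-13 + t^{2}\right) = -17 + t^{2}$)
$V = 41116$ ($V = -284 + 41400 = 41116$)
$S{\left(F{\left(\left(-1\right) 3 \right)} \right)} + V = \left(-17 + 4^{2}\right) + 41116 = \left(-17 + 16\right) + 41116 = -1 + 41116 = 41115$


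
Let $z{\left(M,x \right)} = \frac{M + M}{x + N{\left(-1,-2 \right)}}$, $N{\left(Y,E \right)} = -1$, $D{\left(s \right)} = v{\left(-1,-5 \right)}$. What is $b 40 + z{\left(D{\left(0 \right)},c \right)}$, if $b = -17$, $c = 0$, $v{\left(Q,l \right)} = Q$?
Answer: $-678$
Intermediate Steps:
$D{\left(s \right)} = -1$
$z{\left(M,x \right)} = \frac{2 M}{-1 + x}$ ($z{\left(M,x \right)} = \frac{M + M}{x - 1} = \frac{2 M}{-1 + x}$)
$b 40 + z{\left(D{\left(0 \right)},c \right)} = \left(-17\right) 40 + 2 \left(-1\right) \frac{1}{-1 + 0} = -680 + 2 \left(-1\right) \frac{1}{-1} = -680 + 2 \left(-1\right) \left(-1\right) = -680 + 2 = -678$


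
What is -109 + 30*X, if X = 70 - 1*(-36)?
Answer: 3071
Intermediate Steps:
X = 106 (X = 70 + 36 = 106)
-109 + 30*X = -109 + 30*106 = -109 + 3180 = 3071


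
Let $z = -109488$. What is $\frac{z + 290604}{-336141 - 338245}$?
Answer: $- \frac{90558}{337193} \approx -0.26856$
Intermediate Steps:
$\frac{z + 290604}{-336141 - 338245} = \frac{-109488 + 290604}{-336141 - 338245} = \frac{181116}{-674386} = 181116 \left(- \frac{1}{674386}\right) = - \frac{90558}{337193}$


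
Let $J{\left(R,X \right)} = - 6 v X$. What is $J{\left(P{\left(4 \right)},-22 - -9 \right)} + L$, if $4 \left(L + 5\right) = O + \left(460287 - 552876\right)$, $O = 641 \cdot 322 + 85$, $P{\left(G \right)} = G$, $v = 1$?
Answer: $\frac{57095}{2} \approx 28548.0$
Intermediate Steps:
$O = 206487$ ($O = 206402 + 85 = 206487$)
$J{\left(R,X \right)} = - 6 X$ ($J{\left(R,X \right)} = \left(-6\right) 1 X = - 6 X$)
$L = \frac{56939}{2}$ ($L = -5 + \frac{206487 + \left(460287 - 552876\right)}{4} = -5 + \frac{206487 - 92589}{4} = -5 + \frac{1}{4} \cdot 113898 = -5 + \frac{56949}{2} = \frac{56939}{2} \approx 28470.0$)
$J{\left(P{\left(4 \right)},-22 - -9 \right)} + L = - 6 \left(-22 - -9\right) + \frac{56939}{2} = - 6 \left(-22 + 9\right) + \frac{56939}{2} = \left(-6\right) \left(-13\right) + \frac{56939}{2} = 78 + \frac{56939}{2} = \frac{57095}{2}$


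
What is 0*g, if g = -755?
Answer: 0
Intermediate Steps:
0*g = 0*(-755) = 0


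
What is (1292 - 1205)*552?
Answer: 48024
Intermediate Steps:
(1292 - 1205)*552 = 87*552 = 48024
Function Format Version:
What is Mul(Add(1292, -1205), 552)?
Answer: 48024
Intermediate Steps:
Mul(Add(1292, -1205), 552) = Mul(87, 552) = 48024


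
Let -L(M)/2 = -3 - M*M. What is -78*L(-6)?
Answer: -6084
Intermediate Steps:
L(M) = 6 + 2*M² (L(M) = -2*(-3 - M*M) = -2*(-3 - M²) = 6 + 2*M²)
-78*L(-6) = -78*(6 + 2*(-6)²) = -78*(6 + 2*36) = -78*(6 + 72) = -78*78 = -6084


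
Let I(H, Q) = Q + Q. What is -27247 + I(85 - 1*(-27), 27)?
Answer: -27193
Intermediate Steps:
I(H, Q) = 2*Q
-27247 + I(85 - 1*(-27), 27) = -27247 + 2*27 = -27247 + 54 = -27193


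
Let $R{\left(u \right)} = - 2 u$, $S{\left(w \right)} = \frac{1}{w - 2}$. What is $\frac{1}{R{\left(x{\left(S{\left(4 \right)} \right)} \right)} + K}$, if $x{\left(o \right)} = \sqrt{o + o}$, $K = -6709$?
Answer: $- \frac{1}{6711} \approx -0.00014901$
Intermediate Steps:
$S{\left(w \right)} = \frac{1}{-2 + w}$
$x{\left(o \right)} = \sqrt{2} \sqrt{o}$ ($x{\left(o \right)} = \sqrt{2 o} = \sqrt{2} \sqrt{o}$)
$\frac{1}{R{\left(x{\left(S{\left(4 \right)} \right)} \right)} + K} = \frac{1}{- 2 \sqrt{2} \sqrt{\frac{1}{-2 + 4}} - 6709} = \frac{1}{- 2 \sqrt{2} \sqrt{\frac{1}{2}} - 6709} = \frac{1}{- 2 \frac{\sqrt{2}}{\sqrt{2}} - 6709} = \frac{1}{- 2 \sqrt{2} \frac{\sqrt{2}}{2} - 6709} = \frac{1}{\left(-2\right) 1 - 6709} = \frac{1}{-2 - 6709} = \frac{1}{-6711} = - \frac{1}{6711}$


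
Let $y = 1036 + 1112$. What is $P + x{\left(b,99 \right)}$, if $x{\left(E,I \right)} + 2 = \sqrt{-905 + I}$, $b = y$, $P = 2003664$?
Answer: $2003662 + i \sqrt{806} \approx 2.0037 \cdot 10^{6} + 28.39 i$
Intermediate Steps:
$y = 2148$
$b = 2148$
$x{\left(E,I \right)} = -2 + \sqrt{-905 + I}$
$P + x{\left(b,99 \right)} = 2003664 - \left(2 - \sqrt{-905 + 99}\right) = 2003664 - \left(2 - \sqrt{-806}\right) = 2003664 - \left(2 - i \sqrt{806}\right) = 2003662 + i \sqrt{806}$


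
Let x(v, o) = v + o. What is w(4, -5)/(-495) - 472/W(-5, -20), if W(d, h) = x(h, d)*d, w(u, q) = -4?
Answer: -46628/12375 ≈ -3.7679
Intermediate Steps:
x(v, o) = o + v
W(d, h) = d*(d + h) (W(d, h) = (d + h)*d = d*(d + h))
w(4, -5)/(-495) - 472/W(-5, -20) = -4/(-495) - 472*(-1/(5*(-5 - 20))) = -4*(-1/495) - 472/((-5*(-25))) = 4/495 - 472/125 = -46628/12375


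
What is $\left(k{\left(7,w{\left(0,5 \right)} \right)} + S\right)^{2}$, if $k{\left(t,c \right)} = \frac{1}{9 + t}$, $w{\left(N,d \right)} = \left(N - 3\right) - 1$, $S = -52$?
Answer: $\frac{690561}{256} \approx 2697.5$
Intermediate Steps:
$w{\left(N,d \right)} = -4 + N$ ($w{\left(N,d \right)} = \left(-3 + N\right) - 1 = -4 + N$)
$\left(k{\left(7,w{\left(0,5 \right)} \right)} + S\right)^{2} = \left(\frac{1}{9 + 7} - 52\right)^{2} = \left(\frac{1}{16} - 52\right)^{2} = \left(- \frac{831}{16}\right)^{2} = \frac{690561}{256}$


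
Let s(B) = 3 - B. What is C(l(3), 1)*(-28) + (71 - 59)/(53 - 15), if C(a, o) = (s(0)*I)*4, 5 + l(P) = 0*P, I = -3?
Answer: 19158/19 ≈ 1008.3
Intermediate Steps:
l(P) = -5 (l(P) = -5 + 0*P = -5 + 0 = -5)
C(a, o) = -36 (C(a, o) = ((3 - 1*0)*(-3))*4 = ((3 + 0)*(-3))*4 = (3*(-3))*4 = -9*4 = -36)
C(l(3), 1)*(-28) + (71 - 59)/(53 - 15) = -36*(-28) + (71 - 59)/(53 - 15) = 1008 + 12/38 = 1008 + 12*(1/38) = 1008 + 6/19 = 19158/19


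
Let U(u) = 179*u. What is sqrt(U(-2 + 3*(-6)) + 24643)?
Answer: sqrt(21063) ≈ 145.13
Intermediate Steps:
sqrt(U(-2 + 3*(-6)) + 24643) = sqrt(179*(-2 + 3*(-6)) + 24643) = sqrt(179*(-2 - 18) + 24643) = sqrt(179*(-20) + 24643) = sqrt(-3580 + 24643) = sqrt(21063)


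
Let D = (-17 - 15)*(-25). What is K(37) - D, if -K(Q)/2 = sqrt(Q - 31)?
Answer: -800 - 2*sqrt(6) ≈ -804.90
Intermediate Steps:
K(Q) = -2*sqrt(-31 + Q) (K(Q) = -2*sqrt(Q - 31) = -2*sqrt(-31 + Q))
D = 800 (D = -32*(-25) = 800)
K(37) - D = -2*sqrt(-31 + 37) - 1*800 = -2*sqrt(6) - 800 = -800 - 2*sqrt(6)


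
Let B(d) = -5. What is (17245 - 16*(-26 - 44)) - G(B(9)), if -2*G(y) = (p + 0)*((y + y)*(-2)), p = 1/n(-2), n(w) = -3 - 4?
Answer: 128545/7 ≈ 18364.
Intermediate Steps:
n(w) = -7
p = -⅐ (p = 1/(-7) = -⅐ ≈ -0.14286)
G(y) = -2*y/7 (G(y) = -(-⅐ + 0)*(y + y)*(-2)/2 = -(-1)*(2*y)*(-2)/14 = -(-1)*(-4*y)/14 = -2*y/7)
(17245 - 16*(-26 - 44)) - G(B(9)) = (17245 - 16*(-26 - 44)) - (-2)*(-5)/7 = (17245 - 16*(-70)) - 1*10/7 = (17245 + 1120) - 10/7 = 18365 - 10/7 = 128545/7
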